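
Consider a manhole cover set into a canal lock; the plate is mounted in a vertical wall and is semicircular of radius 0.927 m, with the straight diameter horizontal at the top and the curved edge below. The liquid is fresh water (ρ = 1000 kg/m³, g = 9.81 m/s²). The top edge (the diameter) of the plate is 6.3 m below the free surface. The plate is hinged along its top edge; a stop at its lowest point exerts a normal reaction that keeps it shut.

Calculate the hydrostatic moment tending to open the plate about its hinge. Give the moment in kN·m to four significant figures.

γ = ρg = 1000 × 9.81 = 9810 N/m³ = 9.81 kN/m³.
The centroid of a semicircle lies 4r/(3π) = 0.393431 m from the diameter, here below the top edge, so the centroid depth is h_c = 6.3 + 0.393431 = 6.69343 m.
A = πr²/2 = π × 0.927²/2 = 1.34983 m².
Resultant F = γ·h_c·A = 9.81 × 6.69343 × 1.34983 = 88.6333 kN.
I_c = (π/8 − 8/(9π))·r⁴ = 0.109757 × 0.927⁴ = 0.0810497 m⁴.
Centre of pressure: y_p = y_c + I_c/(y_c·A) = 6.69343 + 0.0810497/(6.69343 × 1.34983) = 6.69343 + 0.00897064 = 6.7024 m along the plane.
The resultant acts 0.393431 + 0.00897064 = 0.402402 m (along the plate) below the hinge at the top edge, so the moment about the hinge is M = F × 0.402402 = 88.6333 × 0.402402 = 35.6662 kN·m.

M ≈ 35.67 kN·m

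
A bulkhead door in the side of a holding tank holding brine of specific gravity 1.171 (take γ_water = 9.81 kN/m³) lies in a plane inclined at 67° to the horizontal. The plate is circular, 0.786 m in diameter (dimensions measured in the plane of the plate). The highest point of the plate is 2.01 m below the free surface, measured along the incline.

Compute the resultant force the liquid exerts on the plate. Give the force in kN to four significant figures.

γ = 1.171 × 9.81 = 11.48751 kN/m³.
Let θ = 67° be the plate's angle to the horizontal; measure y along the incline from where the plane meets the free surface. Vertical depth h = y·sinθ with sinθ = 0.920505.
The centroid is at the centre, 0.393 m below the top of the plate, so y_c = 2.01 + 0.393 = 2.403 m and h_c = 2.403 × 0.920505 = 2.21197 m.
A = π(0.393)² = 0.485216 m².
Resultant F = γ·h_c·A = 11.48751 × 2.21197 × 0.485216 = 12.3294 kN.

F ≈ 12.33 kN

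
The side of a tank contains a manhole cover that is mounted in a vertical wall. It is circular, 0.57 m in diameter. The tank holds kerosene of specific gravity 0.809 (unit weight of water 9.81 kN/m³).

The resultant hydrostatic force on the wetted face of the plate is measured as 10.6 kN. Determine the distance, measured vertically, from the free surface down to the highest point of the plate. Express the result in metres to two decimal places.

d_top ≈ 4.95 m

γ = 0.809 × 9.81 = 7.93629 kN/m³.
A = π(0.285)² = 0.255176 m².
From F = γ·h_c·A, the centroid depth is h_c = 10.6/(7.93629 × 0.255176) = 5.23418 m.
The centroid is at the centre, 0.285 m below the top of the plate, so the highest point sits at h_top = 5.23418 − 0.285 = 4.94918 m below the surface.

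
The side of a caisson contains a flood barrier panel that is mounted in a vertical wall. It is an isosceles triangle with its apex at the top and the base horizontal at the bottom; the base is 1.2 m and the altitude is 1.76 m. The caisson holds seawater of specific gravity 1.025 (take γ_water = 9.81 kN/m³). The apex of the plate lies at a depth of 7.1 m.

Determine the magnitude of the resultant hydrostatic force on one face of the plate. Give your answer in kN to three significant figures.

F ≈ 87.8 kN

γ = 1.025 × 9.81 = 10.05525 kN/m³.
With the apex up, the centroid sits 2h/3 = 2 × 1.76/3 = 1.17333 m below the apex, so the centroid depth is h_c = 7.1 + 1.17333 = 8.27333 m.
A = ½ × 1.2 × 1.76 = 1.056 m².
Resultant F = γ·h_c·A = 10.05525 × 8.27333 × 1.056 = 87.8491 kN.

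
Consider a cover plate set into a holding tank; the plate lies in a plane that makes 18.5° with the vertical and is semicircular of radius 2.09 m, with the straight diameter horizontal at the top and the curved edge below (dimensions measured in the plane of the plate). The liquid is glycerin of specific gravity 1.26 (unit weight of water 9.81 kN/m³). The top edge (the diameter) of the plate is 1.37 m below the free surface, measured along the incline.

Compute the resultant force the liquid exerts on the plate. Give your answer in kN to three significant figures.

F ≈ 182 kN

γ = 1.26 × 9.81 = 12.3606 kN/m³.
The plate makes 18.5° with the vertical, i.e. θ = 90° − 18.5° = 71.5° to the horizontal. Measuring y along the incline from the free-surface line, vertical depth h = y·sinθ with sinθ = 0.948324.
The centroid of a semicircle lies 4r/(3π) = 0.887024 m from the diameter, here below the top edge, so y_c = 1.37 + 0.887024 = 2.25702 m and h_c = 2.25702 × 0.948324 = 2.14039 m.
A = πr²/2 = π × 2.09²/2 = 6.8614 m².
Resultant F = γ·h_c·A = 12.3606 × 2.14039 × 6.8614 = 181.529 kN.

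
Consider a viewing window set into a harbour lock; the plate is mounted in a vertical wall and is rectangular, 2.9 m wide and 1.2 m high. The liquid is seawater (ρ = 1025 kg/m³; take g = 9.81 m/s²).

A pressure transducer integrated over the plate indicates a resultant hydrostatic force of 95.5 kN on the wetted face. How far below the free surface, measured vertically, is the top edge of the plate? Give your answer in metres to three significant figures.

d_top ≈ 2.13 m

γ = ρg = 1025 × 9.81 / 1000 = 10.05525 kN/m³.
A = 2.9 × 1.2 = 3.48 m².
From F = γ·h_c·A, the centroid depth is h_c = 95.5/(10.05525 × 3.48) = 2.72917 m.
The centroid lies 1.2/2 = 0.6 m below the top edge, so the top edge sits at h_top = 2.72917 − 0.6 = 2.12917 m below the surface.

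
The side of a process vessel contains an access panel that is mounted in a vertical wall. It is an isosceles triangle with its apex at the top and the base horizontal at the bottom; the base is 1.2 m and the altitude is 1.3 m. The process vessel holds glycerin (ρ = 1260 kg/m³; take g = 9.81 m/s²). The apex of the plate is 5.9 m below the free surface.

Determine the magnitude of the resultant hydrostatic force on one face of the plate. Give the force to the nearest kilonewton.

γ = ρg = 1260 × 9.81 / 1000 = 12.3606 kN/m³.
With the apex up, the centroid sits 2h/3 = 2 × 1.3/3 = 0.866667 m below the apex, so the centroid depth is h_c = 5.9 + 0.866667 = 6.76667 m.
A = ½ × 1.2 × 1.3 = 0.78 m².
Resultant F = γ·h_c·A = 12.3606 × 6.76667 × 0.78 = 65.2393 kN.

F ≈ 65 kN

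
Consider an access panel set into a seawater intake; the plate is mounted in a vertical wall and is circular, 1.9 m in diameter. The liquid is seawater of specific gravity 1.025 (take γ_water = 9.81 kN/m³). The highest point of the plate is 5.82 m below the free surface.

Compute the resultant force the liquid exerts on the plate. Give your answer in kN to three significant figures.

F ≈ 193 kN

γ = 1.025 × 9.81 = 10.05525 kN/m³.
The centroid is at the centre, 0.95 m below the top of the plate, so the centroid depth is h_c = 5.82 + 0.95 = 6.77 m.
A = π(0.95)² = 2.83529 m².
Resultant F = γ·h_c·A = 10.05525 × 6.77 × 2.83529 = 193.01 kN.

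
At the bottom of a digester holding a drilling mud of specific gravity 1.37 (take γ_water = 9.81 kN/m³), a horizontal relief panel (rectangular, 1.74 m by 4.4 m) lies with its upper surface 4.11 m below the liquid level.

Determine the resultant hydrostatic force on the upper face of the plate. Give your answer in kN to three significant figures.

F ≈ 423 kN

γ = 1.37 × 9.81 = 13.4397 kN/m³.
The plate is horizontal, so pressure is uniform at p = γ·h = 13.4397 × 4.11 = 55.2372 kN/m².
A = 1.74 × 4.4 = 7.656 m².
F = p·A = 55.2372 × 7.656 = 422.896 kN.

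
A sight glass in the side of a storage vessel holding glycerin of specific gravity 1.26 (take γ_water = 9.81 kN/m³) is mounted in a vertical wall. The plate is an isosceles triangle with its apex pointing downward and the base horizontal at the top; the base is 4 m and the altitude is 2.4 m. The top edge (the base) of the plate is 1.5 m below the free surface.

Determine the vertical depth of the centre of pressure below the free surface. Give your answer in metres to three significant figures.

γ = 1.26 × 9.81 = 12.3606 kN/m³.
With the apex down, the centroid sits h/3 = 2.4/3 = 0.8 m below the base (the top edge), so the centroid depth is h_c = 1.5 + 0.8 = 2.3 m.
A = ½ × 4 × 2.4 = 4.8 m².
Resultant F = γ·h_c·A = 12.3606 × 2.3 × 4.8 = 136.461 kN.
I_c = b·h³/36 = 4 × 2.4³/36 = 1.536 m⁴.
Centre of pressure: y_p = y_c + I_c/(y_c·A) = 2.3 + 1.536/(2.3 × 4.8) = 2.3 + 0.13913 = 2.43913 m along the plane.

h_p = 2.44 m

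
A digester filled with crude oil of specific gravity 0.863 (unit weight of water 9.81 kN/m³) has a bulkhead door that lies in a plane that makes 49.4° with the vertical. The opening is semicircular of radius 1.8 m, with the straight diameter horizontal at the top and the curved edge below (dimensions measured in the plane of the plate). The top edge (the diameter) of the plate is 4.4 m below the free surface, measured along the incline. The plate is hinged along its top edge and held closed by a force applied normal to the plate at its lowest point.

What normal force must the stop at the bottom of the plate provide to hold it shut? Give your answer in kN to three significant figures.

γ = 0.863 × 9.81 = 8.46603 kN/m³.
The plate makes 49.4° with the vertical, i.e. θ = 90° − 49.4° = 40.6° to the horizontal. Measuring y along the incline from the free-surface line, vertical depth h = y·sinθ with sinθ = 0.650774.
The centroid of a semicircle lies 4r/(3π) = 0.763944 m from the diameter, here below the top edge, so y_c = 4.4 + 0.763944 = 5.16394 m and h_c = 5.16394 × 0.650774 = 3.36056 m.
A = πr²/2 = π × 1.8²/2 = 5.08938 m².
Resultant F = γ·h_c·A = 8.46603 × 3.36056 × 5.08938 = 144.796 kN.
I_c = (π/8 − 8/(9π))·r⁴ = 0.109757 × 1.8⁴ = 1.15219 m⁴.
Centre of pressure: y_p = y_c + I_c/(y_c·A) = 5.16394 + 1.15219/(5.16394 × 5.08938) = 5.16394 + 0.0438408 = 5.20778 m along the plane.
The resultant acts 0.763944 + 0.0438408 = 0.807785 m (along the plate) below the hinge at the top edge, so the moment about the hinge is M = F × 0.807785 = 144.796 × 0.807785 = 116.964 kN·m.
A normal force at the bottom, 1.8 m from the hinge, must supply this moment: P = 116.964/1.8 = 64.98 kN.

P ≈ 65.0 kN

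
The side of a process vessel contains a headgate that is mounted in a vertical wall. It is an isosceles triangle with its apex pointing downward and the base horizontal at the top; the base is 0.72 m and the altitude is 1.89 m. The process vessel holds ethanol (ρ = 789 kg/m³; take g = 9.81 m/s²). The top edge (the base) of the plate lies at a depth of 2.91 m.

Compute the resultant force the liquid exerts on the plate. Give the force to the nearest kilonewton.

F ≈ 19 kN

γ = ρg = 789 × 9.81 / 1000 = 7.74009 kN/m³.
With the apex down, the centroid sits h/3 = 1.89/3 = 0.63 m below the base (the top edge), so the centroid depth is h_c = 2.91 + 0.63 = 3.54 m.
A = ½ × 0.72 × 1.89 = 0.6804 m².
Resultant F = γ·h_c·A = 7.74009 × 3.54 × 0.6804 = 18.6429 kN.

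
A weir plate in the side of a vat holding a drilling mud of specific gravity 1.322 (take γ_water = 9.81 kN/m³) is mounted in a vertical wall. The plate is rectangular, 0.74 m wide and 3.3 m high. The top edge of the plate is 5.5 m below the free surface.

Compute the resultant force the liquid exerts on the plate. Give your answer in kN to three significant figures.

γ = 1.322 × 9.81 = 12.96882 kN/m³.
The centroid lies 3.3/2 = 1.65 m below the top edge, so the centroid depth is h_c = 5.5 + 1.65 = 7.15 m.
A = 0.74 × 3.3 = 2.442 m².
Resultant F = γ·h_c·A = 12.96882 × 7.15 × 2.442 = 226.439 kN.

F ≈ 226 kN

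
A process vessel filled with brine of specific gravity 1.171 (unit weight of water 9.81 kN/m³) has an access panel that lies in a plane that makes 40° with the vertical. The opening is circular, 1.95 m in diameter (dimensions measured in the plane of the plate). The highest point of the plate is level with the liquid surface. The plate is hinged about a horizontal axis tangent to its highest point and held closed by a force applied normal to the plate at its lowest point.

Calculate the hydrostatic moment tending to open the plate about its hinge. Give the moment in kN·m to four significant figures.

γ = 1.171 × 9.81 = 11.48751 kN/m³.
The plate makes 40° with the vertical, i.e. θ = 90° − 40° = 50° to the horizontal. Measuring y along the incline from the free-surface line, vertical depth h = y·sinθ with sinθ = 0.766044.
The centroid is at the centre, 0.975 m below the top of the plate, so y_c = 0.975 m and h_c = 0.975 × 0.766044 = 0.746893 m.
A = π(0.975)² = 2.98648 m².
Resultant F = γ·h_c·A = 11.48751 × 0.746893 × 2.98648 = 25.6238 kN.
I_c = πr⁴/4 = π × 0.975⁴/4 = 0.709755 m⁴.
Centre of pressure: y_p = y_c + I_c/(y_c·A) = 0.975 + 0.709755/(0.975 × 2.98648) = 0.975 + 0.24375 = 1.21875 m along the plane.
The resultant acts 0.975 + 0.24375 = 1.21875 m (along the plate) below the hinge at the top edge, so the moment about the hinge is M = F × 1.21875 = 25.6238 × 1.21875 = 31.229 kN·m.

M ≈ 31.23 kN·m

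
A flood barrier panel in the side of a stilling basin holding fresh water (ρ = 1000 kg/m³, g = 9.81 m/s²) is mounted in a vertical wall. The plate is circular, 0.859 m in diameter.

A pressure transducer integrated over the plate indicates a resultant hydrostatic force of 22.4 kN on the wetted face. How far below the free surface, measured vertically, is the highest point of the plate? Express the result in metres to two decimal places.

γ = ρg = 1000 × 9.81 = 9810 N/m³ = 9.81 kN/m³.
A = π(0.4295)² = 0.57953 m².
From F = γ·h_c·A, the centroid depth is h_c = 22.4/(9.81 × 0.57953) = 3.94006 m.
The centroid is at the centre, 0.4295 m below the top of the plate, so the highest point sits at h_top = 3.94006 − 0.4295 = 3.51056 m below the surface.

d_top ≈ 3.51 m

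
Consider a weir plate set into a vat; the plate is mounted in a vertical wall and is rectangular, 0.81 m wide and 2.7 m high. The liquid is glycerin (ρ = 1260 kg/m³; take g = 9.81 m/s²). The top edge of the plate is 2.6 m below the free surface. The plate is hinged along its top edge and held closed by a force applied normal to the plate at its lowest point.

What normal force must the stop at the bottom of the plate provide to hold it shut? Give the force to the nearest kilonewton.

P ≈ 59 kN

γ = ρg = 1260 × 9.81 / 1000 = 12.3606 kN/m³.
The centroid lies 2.7/2 = 1.35 m below the top edge, so the centroid depth is h_c = 2.6 + 1.35 = 3.95 m.
A = 0.81 × 2.7 = 2.187 m².
Resultant F = γ·h_c·A = 12.3606 × 3.95 × 2.187 = 106.779 kN.
I_c = b·h³/12 = 0.81 × 2.7³/12 = 1.3286 m⁴.
Centre of pressure: y_p = y_c + I_c/(y_c·A) = 3.95 + 1.3286/(3.95 × 2.187) = 3.95 + 0.153797 = 4.1038 m along the plane.
The resultant acts 1.35 + 0.153797 = 1.5038 m (along the plate) below the hinge at the top edge, so the moment about the hinge is M = F × 1.5038 = 106.779 × 1.5038 = 160.574 kN·m.
A normal force at the bottom, 2.7 m from the hinge, must supply this moment: P = 160.574/2.7 = 59.4719 kN.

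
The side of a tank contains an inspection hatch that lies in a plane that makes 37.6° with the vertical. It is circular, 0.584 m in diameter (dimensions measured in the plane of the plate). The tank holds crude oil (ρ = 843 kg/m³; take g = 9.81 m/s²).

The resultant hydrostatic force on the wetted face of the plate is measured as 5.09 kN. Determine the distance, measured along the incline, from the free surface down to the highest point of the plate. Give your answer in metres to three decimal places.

y_top ≈ 2.608 m

γ = ρg = 843 × 9.81 / 1000 = 8.26983 kN/m³.
A = π(0.292)² = 0.267865 m².
From F = γ·h_c·A, the centroid depth is h_c = 5.09/(8.26983 × 0.267865) = 2.29776 m.
The plate makes 37.6° with the vertical, i.e. θ = 90° − 37.6° = 52.4° to the horizontal. Measuring y along the incline from the free-surface line, vertical depth h = y·sinθ with sinθ = 0.792290.
Along the incline, y_c = h_c/sinθ = 2.29776/0.792290 = 2.90015 m.
The centroid is at the centre, 0.292 m below the top of the plate, so the highest point sits at y_top = 2.90015 − 0.292 = 2.60815 m along the incline.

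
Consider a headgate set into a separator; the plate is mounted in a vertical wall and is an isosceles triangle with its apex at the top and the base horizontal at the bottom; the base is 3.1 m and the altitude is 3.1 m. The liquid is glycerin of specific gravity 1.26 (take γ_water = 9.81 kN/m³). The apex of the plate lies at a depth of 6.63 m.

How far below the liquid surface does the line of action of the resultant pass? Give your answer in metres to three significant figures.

γ = 1.26 × 9.81 = 12.3606 kN/m³.
With the apex up, the centroid sits 2h/3 = 2 × 3.1/3 = 2.06667 m below the apex, so the centroid depth is h_c = 6.63 + 2.06667 = 8.69667 m.
A = ½ × 3.1 × 3.1 = 4.805 m².
Resultant F = γ·h_c·A = 12.3606 × 8.69667 × 4.805 = 516.519 kN.
I_c = b·h³/36 = 3.1 × 3.1³/36 = 2.56534 m⁴.
Centre of pressure: y_p = y_c + I_c/(y_c·A) = 8.69667 + 2.56534/(8.69667 × 4.805) = 8.69667 + 0.0613901 = 8.75806 m along the plane.

h_p = 8.76 m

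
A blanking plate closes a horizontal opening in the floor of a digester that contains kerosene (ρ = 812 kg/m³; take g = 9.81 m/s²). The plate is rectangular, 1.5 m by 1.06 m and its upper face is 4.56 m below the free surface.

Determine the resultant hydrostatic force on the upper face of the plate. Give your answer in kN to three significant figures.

γ = ρg = 812 × 9.81 / 1000 = 7.96572 kN/m³.
The plate is horizontal, so pressure is uniform at p = γ·h = 7.96572 × 4.56 = 36.3237 kN/m².
A = 1.5 × 1.06 = 1.59 m².
F = p·A = 36.3237 × 1.59 = 57.7547 kN.

F ≈ 57.8 kN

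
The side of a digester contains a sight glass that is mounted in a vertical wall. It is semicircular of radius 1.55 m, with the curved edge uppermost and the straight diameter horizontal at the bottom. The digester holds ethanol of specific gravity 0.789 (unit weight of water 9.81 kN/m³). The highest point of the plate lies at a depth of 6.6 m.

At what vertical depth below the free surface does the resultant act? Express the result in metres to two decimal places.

γ = 0.789 × 9.81 = 7.74009 kN/m³.
The centroid lies 4r/(3π) = 0.65784 m above the diameter, so r − 4r/(3π) = 1.55 − 0.65784 = 0.89216 m below the topmost point, so the centroid depth is h_c = 6.6 + 0.89216 = 7.49216 m.
A = πr²/2 = π × 1.55²/2 = 3.77384 m².
Resultant F = γ·h_c·A = 7.74009 × 7.49216 × 3.77384 = 218.845 kN.
I_c = (π/8 − 8/(9π))·r⁴ = 0.109757 × 1.55⁴ = 0.633518 m⁴.
Centre of pressure: y_p = y_c + I_c/(y_c·A) = 7.49216 + 0.633518/(7.49216 × 3.77384) = 7.49216 + 0.0224062 = 7.51457 m along the plane.

h_p = 7.51 m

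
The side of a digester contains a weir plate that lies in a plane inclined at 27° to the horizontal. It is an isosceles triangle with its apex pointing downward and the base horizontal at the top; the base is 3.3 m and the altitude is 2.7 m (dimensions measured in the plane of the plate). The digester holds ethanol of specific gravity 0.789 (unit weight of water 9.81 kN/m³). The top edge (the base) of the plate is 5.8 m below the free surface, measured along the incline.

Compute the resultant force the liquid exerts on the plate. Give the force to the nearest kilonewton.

F ≈ 105 kN

γ = 0.789 × 9.81 = 7.74009 kN/m³.
Let θ = 27° be the plate's angle to the horizontal; measure y along the incline from where the plane meets the free surface. Vertical depth h = y·sinθ with sinθ = 0.453990.
With the apex down, the centroid sits h/3 = 2.7/3 = 0.9 m below the base (the top edge), so y_c = 5.8 + 0.9 = 6.7 m and h_c = 6.7 × 0.453990 = 3.04173 m.
A = ½ × 3.3 × 2.7 = 4.455 m².
Resultant F = γ·h_c·A = 7.74009 × 3.04173 × 4.455 = 104.885 kN.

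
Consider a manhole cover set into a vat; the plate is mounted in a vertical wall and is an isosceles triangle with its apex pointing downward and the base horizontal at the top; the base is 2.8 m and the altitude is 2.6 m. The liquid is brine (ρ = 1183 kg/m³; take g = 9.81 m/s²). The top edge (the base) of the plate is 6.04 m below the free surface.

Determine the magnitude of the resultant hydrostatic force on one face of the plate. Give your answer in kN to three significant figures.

F ≈ 292 kN

γ = ρg = 1183 × 9.81 / 1000 = 11.60523 kN/m³.
With the apex down, the centroid sits h/3 = 2.6/3 = 0.866667 m below the base (the top edge), so the centroid depth is h_c = 6.04 + 0.866667 = 6.90667 m.
A = ½ × 2.8 × 2.6 = 3.64 m².
Resultant F = γ·h_c·A = 11.60523 × 6.90667 × 3.64 = 291.759 kN.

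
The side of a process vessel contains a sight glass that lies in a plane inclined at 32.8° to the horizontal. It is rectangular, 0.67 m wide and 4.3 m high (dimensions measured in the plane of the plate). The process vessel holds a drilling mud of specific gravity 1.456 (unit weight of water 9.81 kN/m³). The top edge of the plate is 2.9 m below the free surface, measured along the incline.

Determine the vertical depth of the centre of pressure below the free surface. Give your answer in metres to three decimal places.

h_p = 2.901 m

γ = 1.456 × 9.81 = 14.28336 kN/m³.
Let θ = 32.8° be the plate's angle to the horizontal; measure y along the incline from where the plane meets the free surface. Vertical depth h = y·sinθ with sinθ = 0.541708.
The centroid lies 4.3/2 = 2.15 m below the top edge, so y_c = 2.9 + 2.15 = 5.05 m and h_c = 5.05 × 0.541708 = 2.73563 m.
A = 0.67 × 4.3 = 2.881 m².
Resultant F = γ·h_c·A = 14.28336 × 2.73563 × 2.881 = 112.572 kN.
I_c = b·h³/12 = 0.67 × 4.3³/12 = 4.43914 m⁴.
Centre of pressure: y_p = y_c + I_c/(y_c·A) = 5.05 + 4.43914/(5.05 × 2.881) = 5.05 + 0.305115 = 5.35511 m along the plane.
Vertically, h_p = y_p·sinθ = 5.35511 × 0.541708 = 2.90091 m.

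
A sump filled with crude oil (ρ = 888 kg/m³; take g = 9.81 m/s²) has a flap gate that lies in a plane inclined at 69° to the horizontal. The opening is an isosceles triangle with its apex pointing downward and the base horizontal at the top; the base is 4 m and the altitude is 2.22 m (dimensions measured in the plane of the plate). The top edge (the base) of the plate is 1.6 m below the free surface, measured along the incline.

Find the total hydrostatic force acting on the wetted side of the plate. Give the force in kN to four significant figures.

F ≈ 84.50 kN

γ = ρg = 888 × 9.81 / 1000 = 8.71128 kN/m³.
Let θ = 69° be the plate's angle to the horizontal; measure y along the incline from where the plane meets the free surface. Vertical depth h = y·sinθ with sinθ = 0.933580.
With the apex down, the centroid sits h/3 = 2.22/3 = 0.74 m below the base (the top edge), so y_c = 1.6 + 0.74 = 2.34 m and h_c = 2.34 × 0.933580 = 2.18458 m.
A = ½ × 4 × 2.22 = 4.44 m².
Resultant F = γ·h_c·A = 8.71128 × 2.18458 × 4.44 = 84.4954 kN.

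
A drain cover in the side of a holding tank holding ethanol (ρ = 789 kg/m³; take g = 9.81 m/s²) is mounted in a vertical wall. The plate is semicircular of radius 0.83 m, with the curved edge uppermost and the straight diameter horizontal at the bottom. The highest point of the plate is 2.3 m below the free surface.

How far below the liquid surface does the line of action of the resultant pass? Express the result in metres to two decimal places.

h_p = 2.80 m

γ = ρg = 789 × 9.81 / 1000 = 7.74009 kN/m³.
The centroid lies 4r/(3π) = 0.352263 m above the diameter, so r − 4r/(3π) = 0.83 − 0.352263 = 0.477737 m below the topmost point, so the centroid depth is h_c = 2.3 + 0.477737 = 2.77774 m.
A = πr²/2 = π × 0.83²/2 = 1.08212 m².
Resultant F = γ·h_c·A = 7.74009 × 2.77774 × 1.08212 = 23.2655 kN.
I_c = (π/8 − 8/(9π))·r⁴ = 0.109757 × 0.83⁴ = 0.0520888 m⁴.
Centre of pressure: y_p = y_c + I_c/(y_c·A) = 2.77774 + 0.0520888/(2.77774 × 1.08212) = 2.77774 + 0.0173292 = 2.79507 m along the plane.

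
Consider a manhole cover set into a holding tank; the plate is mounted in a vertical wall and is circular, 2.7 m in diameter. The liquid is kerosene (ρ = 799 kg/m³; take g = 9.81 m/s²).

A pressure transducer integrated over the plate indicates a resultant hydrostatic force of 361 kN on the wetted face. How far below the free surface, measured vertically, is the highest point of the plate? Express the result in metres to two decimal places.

γ = ρg = 799 × 9.81 / 1000 = 7.83819 kN/m³.
A = π(1.35)² = 5.72555 m².
From F = γ·h_c·A, the centroid depth is h_c = 361/(7.83819 × 5.72555) = 8.04404 m.
The centroid is at the centre, 1.35 m below the top of the plate, so the highest point sits at h_top = 8.04404 − 1.35 = 6.69404 m below the surface.

d_top ≈ 6.69 m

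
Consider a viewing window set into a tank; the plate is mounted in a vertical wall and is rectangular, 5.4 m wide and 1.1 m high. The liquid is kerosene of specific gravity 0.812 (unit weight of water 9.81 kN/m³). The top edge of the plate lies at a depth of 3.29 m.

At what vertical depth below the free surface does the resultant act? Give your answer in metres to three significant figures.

h_p = 3.87 m

γ = 0.812 × 9.81 = 7.96572 kN/m³.
The centroid lies 1.1/2 = 0.55 m below the top edge, so the centroid depth is h_c = 3.29 + 0.55 = 3.84 m.
A = 5.4 × 1.1 = 5.94 m².
Resultant F = γ·h_c·A = 7.96572 × 3.84 × 5.94 = 181.695 kN.
I_c = b·h³/12 = 5.4 × 1.1³/12 = 0.59895 m⁴.
Centre of pressure: y_p = y_c + I_c/(y_c·A) = 3.84 + 0.59895/(3.84 × 5.94) = 3.84 + 0.0262587 = 3.86626 m along the plane.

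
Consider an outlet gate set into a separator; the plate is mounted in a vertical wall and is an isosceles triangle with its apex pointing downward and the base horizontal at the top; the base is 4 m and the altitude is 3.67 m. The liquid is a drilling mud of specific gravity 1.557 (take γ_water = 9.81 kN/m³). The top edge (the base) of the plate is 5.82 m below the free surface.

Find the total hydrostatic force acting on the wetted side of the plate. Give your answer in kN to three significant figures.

F ≈ 790 kN

γ = 1.557 × 9.81 = 15.27417 kN/m³.
With the apex down, the centroid sits h/3 = 3.67/3 = 1.22333 m below the base (the top edge), so the centroid depth is h_c = 5.82 + 1.22333 = 7.04333 m.
A = ½ × 4 × 3.67 = 7.34 m².
Resultant F = γ·h_c·A = 15.27417 × 7.04333 × 7.34 = 789.645 kN.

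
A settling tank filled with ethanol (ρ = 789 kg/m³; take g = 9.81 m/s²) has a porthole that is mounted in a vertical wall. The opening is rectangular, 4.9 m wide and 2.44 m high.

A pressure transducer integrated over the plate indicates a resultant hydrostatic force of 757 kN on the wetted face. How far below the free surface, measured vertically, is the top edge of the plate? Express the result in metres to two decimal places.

γ = ρg = 789 × 9.81 / 1000 = 7.74009 kN/m³.
A = 4.9 × 2.44 = 11.956 m².
From F = γ·h_c·A, the centroid depth is h_c = 757/(7.74009 × 11.956) = 8.1802 m.
The centroid lies 2.44/2 = 1.22 m below the top edge, so the top edge sits at h_top = 8.1802 − 1.22 = 6.9602 m below the surface.

d_top ≈ 6.96 m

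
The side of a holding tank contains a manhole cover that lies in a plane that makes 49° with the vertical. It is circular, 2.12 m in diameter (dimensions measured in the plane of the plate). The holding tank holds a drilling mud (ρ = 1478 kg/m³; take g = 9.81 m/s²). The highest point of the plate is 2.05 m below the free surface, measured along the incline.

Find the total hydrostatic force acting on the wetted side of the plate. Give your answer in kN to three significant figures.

γ = ρg = 1478 × 9.81 / 1000 = 14.49918 kN/m³.
The plate makes 49° with the vertical, i.e. θ = 90° − 49° = 41° to the horizontal. Measuring y along the incline from the free-surface line, vertical depth h = y·sinθ with sinθ = 0.656059.
The centroid is at the centre, 1.06 m below the top of the plate, so y_c = 2.05 + 1.06 = 3.11 m and h_c = 3.11 × 0.656059 = 2.04034 m.
A = π(1.06)² = 3.52989 m².
Resultant F = γ·h_c·A = 14.49918 × 2.04034 × 3.52989 = 104.426 kN.

F ≈ 104 kN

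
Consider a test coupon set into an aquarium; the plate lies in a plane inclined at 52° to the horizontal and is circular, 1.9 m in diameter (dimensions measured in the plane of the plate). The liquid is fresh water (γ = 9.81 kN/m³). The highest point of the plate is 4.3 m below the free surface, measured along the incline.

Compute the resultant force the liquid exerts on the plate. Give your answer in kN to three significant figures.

γ = 9.81 kN/m³.
Let θ = 52° be the plate's angle to the horizontal; measure y along the incline from where the plane meets the free surface. Vertical depth h = y·sinθ with sinθ = 0.788011.
The centroid is at the centre, 0.95 m below the top of the plate, so y_c = 4.3 + 0.95 = 5.25 m and h_c = 5.25 × 0.788011 = 4.13706 m.
A = π(0.95)² = 2.83529 m².
Resultant F = γ·h_c·A = 9.81 × 4.13706 × 2.83529 = 115.069 kN.

F ≈ 115 kN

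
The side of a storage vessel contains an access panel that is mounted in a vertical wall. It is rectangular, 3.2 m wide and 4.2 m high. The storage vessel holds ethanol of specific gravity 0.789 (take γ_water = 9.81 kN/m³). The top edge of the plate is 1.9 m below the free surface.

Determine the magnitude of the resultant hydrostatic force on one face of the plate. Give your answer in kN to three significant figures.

F ≈ 416 kN

γ = 0.789 × 9.81 = 7.74009 kN/m³.
The centroid lies 4.2/2 = 2.1 m below the top edge, so the centroid depth is h_c = 1.9 + 2.1 = 4 m.
A = 3.2 × 4.2 = 13.44 m².
Resultant F = γ·h_c·A = 7.74009 × 4 × 13.44 = 416.107 kN.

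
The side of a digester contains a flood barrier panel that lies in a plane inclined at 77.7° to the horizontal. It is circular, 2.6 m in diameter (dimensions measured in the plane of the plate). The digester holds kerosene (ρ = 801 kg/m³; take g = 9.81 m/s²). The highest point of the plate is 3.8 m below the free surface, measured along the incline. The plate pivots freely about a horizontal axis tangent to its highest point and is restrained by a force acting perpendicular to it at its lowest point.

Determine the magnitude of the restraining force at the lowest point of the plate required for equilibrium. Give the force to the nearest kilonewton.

γ = ρg = 801 × 9.81 / 1000 = 7.85781 kN/m³.
Let θ = 77.7° be the plate's angle to the horizontal; measure y along the incline from where the plane meets the free surface. Vertical depth h = y·sinθ with sinθ = 0.977046.
The centroid is at the centre, 1.3 m below the top of the plate, so y_c = 3.8 + 1.3 = 5.1 m and h_c = 5.1 × 0.977046 = 4.98293 m.
A = π(1.3)² = 5.30929 m².
Resultant F = γ·h_c·A = 7.85781 × 4.98293 × 5.30929 = 207.885 kN.
I_c = πr⁴/4 = π × 1.3⁴/4 = 2.24318 m⁴.
Centre of pressure: y_p = y_c + I_c/(y_c·A) = 5.1 + 2.24318/(5.1 × 5.30929) = 5.1 + 0.0828433 = 5.18284 m along the plane.
The resultant acts 1.3 + 0.0828433 = 1.38284 m (along the plate) below the hinge at the top edge, so the moment about the hinge is M = F × 1.38284 = 207.885 × 1.38284 = 287.472 kN·m.
A normal force at the bottom, 2.6 m from the hinge, must supply this moment: P = 287.472/2.6 = 110.566 kN.

P ≈ 111 kN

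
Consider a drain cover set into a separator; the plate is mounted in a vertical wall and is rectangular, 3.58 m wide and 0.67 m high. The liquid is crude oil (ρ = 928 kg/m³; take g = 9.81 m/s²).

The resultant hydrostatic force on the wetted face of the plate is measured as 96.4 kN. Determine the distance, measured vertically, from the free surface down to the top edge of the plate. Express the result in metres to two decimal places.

γ = ρg = 928 × 9.81 / 1000 = 9.10368 kN/m³.
A = 3.58 × 0.67 = 2.3986 m².
From F = γ·h_c·A, the centroid depth is h_c = 96.4/(9.10368 × 2.3986) = 4.41471 m.
The centroid lies 0.67/2 = 0.335 m below the top edge, so the top edge sits at h_top = 4.41471 − 0.335 = 4.07971 m below the surface.

d_top ≈ 4.08 m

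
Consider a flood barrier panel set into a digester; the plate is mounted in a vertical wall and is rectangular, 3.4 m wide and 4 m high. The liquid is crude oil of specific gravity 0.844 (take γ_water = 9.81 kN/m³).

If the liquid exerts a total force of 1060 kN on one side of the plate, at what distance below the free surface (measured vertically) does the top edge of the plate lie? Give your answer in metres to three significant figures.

d_top ≈ 7.41 m

γ = 0.844 × 9.81 = 8.27964 kN/m³.
A = 3.4 × 4 = 13.6 m².
From F = γ·h_c·A, the centroid depth is h_c = 1060/(8.27964 × 13.6) = 9.41359 m.
The centroid lies 4/2 = 2 m below the top edge, so the top edge sits at h_top = 9.41359 − 2 = 7.41359 m below the surface.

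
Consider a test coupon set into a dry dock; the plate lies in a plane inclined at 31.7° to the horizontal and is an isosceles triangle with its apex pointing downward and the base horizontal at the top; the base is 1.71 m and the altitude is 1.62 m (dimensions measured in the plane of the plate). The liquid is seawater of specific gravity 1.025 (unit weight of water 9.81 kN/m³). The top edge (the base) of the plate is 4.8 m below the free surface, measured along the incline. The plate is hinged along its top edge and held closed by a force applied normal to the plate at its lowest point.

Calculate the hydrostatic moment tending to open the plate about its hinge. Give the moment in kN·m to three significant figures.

M ≈ 22.2 kN·m

γ = 1.025 × 9.81 = 10.05525 kN/m³.
Let θ = 31.7° be the plate's angle to the horizontal; measure y along the incline from where the plane meets the free surface. Vertical depth h = y·sinθ with sinθ = 0.525472.
With the apex down, the centroid sits h/3 = 1.62/3 = 0.54 m below the base (the top edge), so y_c = 4.8 + 0.54 = 5.34 m and h_c = 5.34 × 0.525472 = 2.80602 m.
A = ½ × 1.71 × 1.62 = 1.3851 m².
Resultant F = γ·h_c·A = 10.05525 × 2.80602 × 1.3851 = 39.0809 kN.
I_c = b·h³/36 = 1.71 × 1.62³/36 = 0.201948 m⁴.
Centre of pressure: y_p = y_c + I_c/(y_c·A) = 5.34 + 0.201948/(5.34 × 1.3851) = 5.34 + 0.0273034 = 5.3673 m along the plane.
The resultant acts 0.54 + 0.0273034 = 0.567303 m (along the plate) below the hinge at the top edge, so the moment about the hinge is M = F × 0.567303 = 39.0809 × 0.567303 = 22.1707 kN·m.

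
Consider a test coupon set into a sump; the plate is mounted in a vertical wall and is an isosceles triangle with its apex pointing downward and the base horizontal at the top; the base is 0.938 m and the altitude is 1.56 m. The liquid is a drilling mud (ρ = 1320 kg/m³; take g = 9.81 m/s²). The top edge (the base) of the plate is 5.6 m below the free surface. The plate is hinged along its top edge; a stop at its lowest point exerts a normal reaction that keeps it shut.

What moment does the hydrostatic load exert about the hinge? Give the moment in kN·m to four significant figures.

M ≈ 31.43 kN·m

γ = ρg = 1320 × 9.81 / 1000 = 12.9492 kN/m³.
With the apex down, the centroid sits h/3 = 1.56/3 = 0.52 m below the base (the top edge), so the centroid depth is h_c = 5.6 + 0.52 = 6.12 m.
A = ½ × 0.938 × 1.56 = 0.73164 m².
Resultant F = γ·h_c·A = 12.9492 × 6.12 × 0.73164 = 57.9818 kN.
I_c = b·h³/36 = 0.938 × 1.56³/36 = 0.0989177 m⁴.
Centre of pressure: y_p = y_c + I_c/(y_c·A) = 6.12 + 0.0989177/(6.12 × 0.73164) = 6.12 + 0.0220915 = 6.14209 m along the plane.
The resultant acts 0.52 + 0.0220915 = 0.542092 m (along the plate) below the hinge at the top edge, so the moment about the hinge is M = F × 0.542092 = 57.9818 × 0.542092 = 31.4315 kN·m.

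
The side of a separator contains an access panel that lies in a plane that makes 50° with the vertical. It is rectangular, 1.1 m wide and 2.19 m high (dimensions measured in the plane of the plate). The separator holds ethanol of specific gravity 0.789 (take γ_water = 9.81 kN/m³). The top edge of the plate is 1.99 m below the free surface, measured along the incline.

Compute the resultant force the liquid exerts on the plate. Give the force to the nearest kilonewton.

F ≈ 37 kN

γ = 0.789 × 9.81 = 7.74009 kN/m³.
The plate makes 50° with the vertical, i.e. θ = 90° − 50° = 40° to the horizontal. Measuring y along the incline from the free-surface line, vertical depth h = y·sinθ with sinθ = 0.642788.
The centroid lies 2.19/2 = 1.095 m below the top edge, so y_c = 1.99 + 1.095 = 3.085 m and h_c = 3.085 × 0.642788 = 1.983 m.
A = 1.1 × 2.19 = 2.409 m².
Resultant F = γ·h_c·A = 7.74009 × 1.983 × 2.409 = 36.9748 kN.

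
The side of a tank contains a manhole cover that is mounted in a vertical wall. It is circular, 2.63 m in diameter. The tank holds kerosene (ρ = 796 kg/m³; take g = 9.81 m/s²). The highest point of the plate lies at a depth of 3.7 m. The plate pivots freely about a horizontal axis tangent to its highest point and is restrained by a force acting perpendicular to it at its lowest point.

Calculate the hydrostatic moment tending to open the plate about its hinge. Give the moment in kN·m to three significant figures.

γ = ρg = 796 × 9.81 / 1000 = 7.80876 kN/m³.
The centroid is at the centre, 1.315 m below the top of the plate, so the centroid depth is h_c = 3.7 + 1.315 = 5.015 m.
A = π(1.315)² = 5.43252 m².
Resultant F = γ·h_c·A = 7.80876 × 5.015 × 5.43252 = 212.743 kN.
I_c = πr⁴/4 = π × 1.315⁴/4 = 2.34851 m⁴.
Centre of pressure: y_p = y_c + I_c/(y_c·A) = 5.015 + 2.34851/(5.015 × 5.43252) = 5.015 + 0.0862026 = 5.1012 m along the plane.
The resultant acts 1.315 + 0.0862026 = 1.4012 m (along the plate) below the hinge at the top edge, so the moment about the hinge is M = F × 1.4012 = 212.743 × 1.4012 = 298.095 kN·m.

M ≈ 298 kN·m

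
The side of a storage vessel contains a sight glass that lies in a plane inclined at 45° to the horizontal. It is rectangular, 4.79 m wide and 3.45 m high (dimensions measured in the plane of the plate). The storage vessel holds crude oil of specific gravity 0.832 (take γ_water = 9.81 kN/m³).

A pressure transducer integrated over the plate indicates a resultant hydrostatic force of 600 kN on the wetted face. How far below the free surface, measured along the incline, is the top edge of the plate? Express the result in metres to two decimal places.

y_top ≈ 4.57 m

γ = 0.832 × 9.81 = 8.16192 kN/m³.
A = 4.79 × 3.45 = 16.5255 m².
From F = γ·h_c·A, the centroid depth is h_c = 600/(8.16192 × 16.5255) = 4.4484 m.
Let θ = 45° be the plate's angle to the horizontal; measure y along the incline from where the plane meets the free surface. Vertical depth h = y·sinθ with sinθ = 0.707107.
Along the incline, y_c = h_c/sinθ = 4.4484/0.707107 = 6.29099 m.
The centroid lies 3.45/2 = 1.725 m below the top edge, so the top edge sits at y_top = 6.29099 − 1.725 = 4.56599 m along the incline.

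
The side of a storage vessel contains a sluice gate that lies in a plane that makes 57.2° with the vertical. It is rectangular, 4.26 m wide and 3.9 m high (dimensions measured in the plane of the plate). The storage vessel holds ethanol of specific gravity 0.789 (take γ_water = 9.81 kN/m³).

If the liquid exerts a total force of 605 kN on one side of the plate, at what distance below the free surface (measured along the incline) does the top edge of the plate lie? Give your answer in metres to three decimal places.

y_top ≈ 6.735 m

γ = 0.789 × 9.81 = 7.74009 kN/m³.
A = 4.26 × 3.9 = 16.614 m².
From F = γ·h_c·A, the centroid depth is h_c = 605/(7.74009 × 16.614) = 4.70473 m.
The plate makes 57.2° with the vertical, i.e. θ = 90° − 57.2° = 32.8° to the horizontal. Measuring y along the incline from the free-surface line, vertical depth h = y·sinθ with sinθ = 0.541708.
Along the incline, y_c = h_c/sinθ = 4.70473/0.541708 = 8.68499 m.
The centroid lies 3.9/2 = 1.95 m below the top edge, so the top edge sits at y_top = 8.68499 − 1.95 = 6.73499 m along the incline.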